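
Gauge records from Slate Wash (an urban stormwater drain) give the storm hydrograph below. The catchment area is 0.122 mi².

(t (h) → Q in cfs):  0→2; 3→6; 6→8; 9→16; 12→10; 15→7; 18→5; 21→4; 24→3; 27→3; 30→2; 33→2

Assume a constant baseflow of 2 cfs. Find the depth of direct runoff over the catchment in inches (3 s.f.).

Direct runoff: 0.0, 4.0, 6.0, 14.0, 8.0, 5.0, 3.0, 2.0, 1.0, 1.0, 0.0, 0.0 cfs; ΣQ_DR = 44.00 cfs.
V = ΣQ_DR · Δt = 44.00 × 10800 s = 4.752 × 10^5 ft³.
Over A = 0.122 mi², depth = V / A = 1.68 in.

d ≈ 1.68 in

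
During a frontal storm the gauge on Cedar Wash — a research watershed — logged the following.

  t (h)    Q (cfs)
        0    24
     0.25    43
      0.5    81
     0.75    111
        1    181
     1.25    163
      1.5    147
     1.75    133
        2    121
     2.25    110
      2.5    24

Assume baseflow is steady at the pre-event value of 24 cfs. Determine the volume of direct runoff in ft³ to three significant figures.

Direct-runoff ordinates (Q − Q_b): 0.0, 19.0, 57.0, 87.0, 157.0, 139.0, 123.0, 109.0, 97.0, 86.0, 0.0 cfs.
ΣQ_DR = 874.0 cfs.
With Δt = 0.25 h = 900 s, V = ΣQ_DR · Δt = 874.0 × 900 = 7.87 × 10^5 ft³.

V ≈ 7.87 × 10^5 ft³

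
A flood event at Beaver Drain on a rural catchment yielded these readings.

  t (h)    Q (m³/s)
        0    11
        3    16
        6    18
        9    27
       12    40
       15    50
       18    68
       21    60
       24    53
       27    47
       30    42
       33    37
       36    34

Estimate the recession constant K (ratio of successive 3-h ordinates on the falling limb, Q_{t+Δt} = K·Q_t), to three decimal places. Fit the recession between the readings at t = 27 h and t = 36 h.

Using the recession-limb readings at t = 27 h and t = 36 h: Q falls from 47 to 34 m³/s over 3 intervals.
K = (Q₂/Q₁)^(1/3) = (34/47)^(1/3) = 0.898.

K ≈ 0.898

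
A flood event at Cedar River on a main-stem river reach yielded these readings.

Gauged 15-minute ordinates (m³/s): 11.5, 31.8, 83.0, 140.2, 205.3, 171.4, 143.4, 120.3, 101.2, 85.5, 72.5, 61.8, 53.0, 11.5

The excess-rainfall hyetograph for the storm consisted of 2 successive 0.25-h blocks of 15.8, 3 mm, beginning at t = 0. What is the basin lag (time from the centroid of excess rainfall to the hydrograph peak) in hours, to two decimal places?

Centroid of excess rainfall: t_c = Σ P_i·t̄_i / ΣP_i = 0.1649 h (block centres at 0.125, 0.375 h).
Hydrograph peak occurs at t = 1 h, so basin lag t_L = 1 − 0.1649 = 0.84 h.

t_L ≈ 0.84 h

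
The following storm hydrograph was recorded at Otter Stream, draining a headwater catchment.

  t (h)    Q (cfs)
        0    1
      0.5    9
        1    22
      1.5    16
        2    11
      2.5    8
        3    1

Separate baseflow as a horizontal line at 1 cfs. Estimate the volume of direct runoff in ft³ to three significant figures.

V ≈ 1.10 × 10^5 ft³

Direct-runoff ordinates (Q − Q_b): 0.0, 8.0, 21.0, 15.0, 10.0, 7.0, 0.0 cfs.
ΣQ_DR = 61.00 cfs.
With Δt = 0.5 h = 1800 s, V = ΣQ_DR · Δt = 61.00 × 1800 = 1.10 × 10^5 ft³.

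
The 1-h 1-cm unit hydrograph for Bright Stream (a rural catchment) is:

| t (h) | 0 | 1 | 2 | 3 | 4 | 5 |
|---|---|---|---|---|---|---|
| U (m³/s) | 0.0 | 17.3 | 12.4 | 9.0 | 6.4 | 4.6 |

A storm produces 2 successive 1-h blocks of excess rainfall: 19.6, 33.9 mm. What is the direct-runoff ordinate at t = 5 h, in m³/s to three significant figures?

Q ≈ 30.7 m³/s

By discrete convolution, Q_j = Σ (P_i / 10 mm) · U_{j−i}.
At t = 5 h (j=5): Q = (19.6/10)·4.6 + (33.9/10)·6.4 = 30.7 m³/s.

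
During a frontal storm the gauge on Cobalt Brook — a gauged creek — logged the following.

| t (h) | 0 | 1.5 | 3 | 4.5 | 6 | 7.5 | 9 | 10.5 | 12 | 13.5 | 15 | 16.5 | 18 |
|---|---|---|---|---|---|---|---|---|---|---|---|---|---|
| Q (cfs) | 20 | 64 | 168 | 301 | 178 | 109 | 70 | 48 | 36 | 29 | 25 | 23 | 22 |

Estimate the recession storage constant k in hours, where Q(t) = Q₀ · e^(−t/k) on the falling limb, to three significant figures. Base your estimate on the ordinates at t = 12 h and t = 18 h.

k ≈ 12.2 h

On the falling limb, Q drops from 36 to 22 cfs between t = 12 h and t = 18 h (Δt = 6 h).
k = −Δt / ln(Q₂/Q₁) = −6 / ln(22/36) = 12.2 h.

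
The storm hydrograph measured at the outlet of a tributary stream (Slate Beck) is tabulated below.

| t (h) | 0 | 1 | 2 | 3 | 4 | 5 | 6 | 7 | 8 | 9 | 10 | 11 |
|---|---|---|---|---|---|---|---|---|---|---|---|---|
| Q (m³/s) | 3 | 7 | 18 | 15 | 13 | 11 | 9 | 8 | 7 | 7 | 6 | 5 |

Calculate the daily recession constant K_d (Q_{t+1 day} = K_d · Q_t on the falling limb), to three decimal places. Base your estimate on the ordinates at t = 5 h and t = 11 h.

K_d ≈ 0.043

Between t = 5 h and t = 11 h the flow falls from 11 to 5 m³/s over 6×1 h = 6 h.
Per-interval ratio K = (5/11)^(1/6) = 0.8769; K_d = K^(24/1) = 0.043.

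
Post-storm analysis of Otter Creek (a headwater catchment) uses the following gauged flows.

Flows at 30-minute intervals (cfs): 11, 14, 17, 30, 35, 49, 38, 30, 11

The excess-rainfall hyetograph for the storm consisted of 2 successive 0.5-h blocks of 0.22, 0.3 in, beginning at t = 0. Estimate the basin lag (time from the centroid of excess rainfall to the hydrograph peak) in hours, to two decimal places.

t_L ≈ 1.96 h

Centroid of excess rainfall: t_c = Σ P_i·t̄_i / ΣP_i = 0.5385 h (block centres at 0.25, 0.75 h).
Hydrograph peak occurs at t = 2.5 h, so basin lag t_L = 2.5 − 0.5385 = 1.96 h.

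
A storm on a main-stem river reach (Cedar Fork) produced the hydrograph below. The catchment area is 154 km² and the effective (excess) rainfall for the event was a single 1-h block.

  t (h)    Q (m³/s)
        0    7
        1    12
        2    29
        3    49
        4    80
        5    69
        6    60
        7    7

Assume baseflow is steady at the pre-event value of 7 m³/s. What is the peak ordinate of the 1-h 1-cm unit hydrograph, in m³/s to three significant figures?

Direct runoff: 0.0, 5.0, 22.0, 42.0, 73.0, 62.0, 53.0, 0.0 m³/s; ΣQ_DR = 257.0 m³/s, peak = 73.0 m³/s.
Runoff depth d = ΣQ_DR·Δt / A = 257.0 × 3600 / (154 km²) = 6.008 mm.
The 1-cm UH is the DRH scaled by (10 mm)/d, so U_p = 73.0 × 10/6.008 = 122 m³/s.

U_p ≈ 122 m³/s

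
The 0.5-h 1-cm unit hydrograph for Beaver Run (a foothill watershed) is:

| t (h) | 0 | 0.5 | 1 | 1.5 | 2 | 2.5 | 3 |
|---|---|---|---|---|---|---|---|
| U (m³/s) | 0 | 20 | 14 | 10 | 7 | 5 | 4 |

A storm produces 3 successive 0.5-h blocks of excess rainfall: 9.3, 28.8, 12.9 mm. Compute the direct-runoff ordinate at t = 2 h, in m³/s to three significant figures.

By discrete convolution, Q_j = Σ (P_i / 10 mm) · U_{j−i}.
At t = 2 h (j=4): Q = (9.3/10)·7 + (28.8/10)·10 + (12.9/10)·14 = 53.4 m³/s.

Q ≈ 53.4 m³/s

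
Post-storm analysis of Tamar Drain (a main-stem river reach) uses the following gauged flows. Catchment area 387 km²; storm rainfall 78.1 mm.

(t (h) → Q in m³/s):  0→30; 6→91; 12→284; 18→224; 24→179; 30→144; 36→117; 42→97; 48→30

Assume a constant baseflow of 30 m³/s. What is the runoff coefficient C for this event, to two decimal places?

C ≈ 0.66

ΣQ_DR = 926.0 m³/s; V = ΣQ_DR·Δt = 2.000 × 10^7 m³.
Runoff depth d = V / A = 51.68 mm.
C = d / P = 51.68 / 78.1 = 0.66.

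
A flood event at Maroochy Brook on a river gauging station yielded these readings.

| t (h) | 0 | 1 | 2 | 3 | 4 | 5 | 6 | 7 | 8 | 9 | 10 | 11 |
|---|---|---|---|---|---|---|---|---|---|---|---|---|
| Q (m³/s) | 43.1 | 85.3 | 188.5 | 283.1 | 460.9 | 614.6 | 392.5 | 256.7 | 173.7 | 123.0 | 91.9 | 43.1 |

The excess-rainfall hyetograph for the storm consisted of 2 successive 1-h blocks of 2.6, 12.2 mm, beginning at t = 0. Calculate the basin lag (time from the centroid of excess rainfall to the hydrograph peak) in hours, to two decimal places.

Centroid of excess rainfall: t_c = Σ P_i·t̄_i / ΣP_i = 1.3243 h (block centres at 0.5, 1.5 h).
Hydrograph peak occurs at t = 5 h, so basin lag t_L = 5 − 1.3243 = 3.68 h.

t_L ≈ 3.68 h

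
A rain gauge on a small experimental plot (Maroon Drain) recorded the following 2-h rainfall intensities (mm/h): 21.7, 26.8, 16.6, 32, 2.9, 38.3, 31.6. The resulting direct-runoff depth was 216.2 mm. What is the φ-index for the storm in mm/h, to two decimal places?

Only the 6 blocks with intensity above φ contribute runoff: 21.7, 26.8, 16.6, 32, 38.3, 31.6 mm/h.
Σ(I−φ)·Δt = d  ⇒  (21.7+26.8+16.6+32+38.3+31.6 − 6φ)·2 = 216.2
φ = (167.0 − 216.2/2) / 6 = 9.82 mm/h.

φ ≈ 9.82 mm/h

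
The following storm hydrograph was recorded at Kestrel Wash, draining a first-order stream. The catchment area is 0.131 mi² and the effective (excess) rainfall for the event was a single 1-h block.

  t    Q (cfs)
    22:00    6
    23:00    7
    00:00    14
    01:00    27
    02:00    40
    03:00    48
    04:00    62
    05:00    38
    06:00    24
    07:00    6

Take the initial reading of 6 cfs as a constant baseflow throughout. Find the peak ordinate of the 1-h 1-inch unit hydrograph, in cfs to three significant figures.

U_p ≈ 22.3 cfs

Direct runoff: 0.0, 1.0, 8.0, 21.0, 34.0, 42.0, 56.0, 32.0, 18.0, 0.0 cfs; ΣQ_DR = 212.0 cfs, peak = 56.0 cfs.
Runoff depth d = ΣQ_DR·Δt / A = 212.0 × 3600 / (0.131 mi²) = 2.508 in.
The 1-inch UH is the DRH scaled by (1 in)/d, so U_p = 56.0 × 1/2.508 = 22.3 cfs.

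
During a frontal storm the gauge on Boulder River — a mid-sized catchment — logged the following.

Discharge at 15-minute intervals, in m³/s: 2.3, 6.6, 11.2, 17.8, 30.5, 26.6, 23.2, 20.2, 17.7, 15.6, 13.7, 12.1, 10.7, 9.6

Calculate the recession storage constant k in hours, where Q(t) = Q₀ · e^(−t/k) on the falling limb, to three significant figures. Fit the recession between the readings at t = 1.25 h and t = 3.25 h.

k ≈ 1.96 h

On the falling limb, Q drops from 26.6 to 9.6 m³/s between t = 1.25 h and t = 3.25 h (Δt = 2 h).
k = −Δt / ln(Q₂/Q₁) = −2 / ln(9.6/26.6) = 1.96 h.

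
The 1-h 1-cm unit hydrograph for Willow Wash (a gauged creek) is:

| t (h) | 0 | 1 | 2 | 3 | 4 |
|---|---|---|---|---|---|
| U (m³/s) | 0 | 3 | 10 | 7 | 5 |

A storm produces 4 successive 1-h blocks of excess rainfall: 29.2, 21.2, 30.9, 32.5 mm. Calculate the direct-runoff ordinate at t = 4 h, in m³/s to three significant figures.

Q ≈ 70.1 m³/s

By discrete convolution, Q_j = Σ (P_i / 10 mm) · U_{j−i}.
At t = 4 h (j=4): Q = (29.2/10)·5 + (21.2/10)·7 + (30.9/10)·10 + (32.5/10)·3 = 70.1 m³/s.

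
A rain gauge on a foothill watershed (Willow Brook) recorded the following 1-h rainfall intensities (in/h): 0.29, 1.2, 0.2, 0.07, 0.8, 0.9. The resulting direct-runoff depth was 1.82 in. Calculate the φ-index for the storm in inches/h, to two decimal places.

Only the 3 blocks with intensity above φ contribute runoff: 1.2, 0.8, 0.9 in/h.
Σ(I−φ)·Δt = d  ⇒  (1.2+0.8+0.9 − 3φ)·1 = 1.82
φ = (2.900 − 1.82/1) / 3 = 0.36 in/h.

φ ≈ 0.36 in/h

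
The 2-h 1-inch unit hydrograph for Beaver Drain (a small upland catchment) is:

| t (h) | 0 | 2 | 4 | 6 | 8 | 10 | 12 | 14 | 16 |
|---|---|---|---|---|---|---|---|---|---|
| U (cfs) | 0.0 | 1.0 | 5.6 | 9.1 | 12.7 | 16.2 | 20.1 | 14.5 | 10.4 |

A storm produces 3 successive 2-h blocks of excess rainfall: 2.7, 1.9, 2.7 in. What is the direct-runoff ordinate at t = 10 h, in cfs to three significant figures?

Q ≈ 92.4 cfs

By discrete convolution, Q_j = Σ (P_i / 1 in) · U_{j−i}.
At t = 10 h (j=5): Q = (2.7/1)·16.2 + (1.9/1)·12.7 + (2.7/1)·9.1 = 92.4 cfs.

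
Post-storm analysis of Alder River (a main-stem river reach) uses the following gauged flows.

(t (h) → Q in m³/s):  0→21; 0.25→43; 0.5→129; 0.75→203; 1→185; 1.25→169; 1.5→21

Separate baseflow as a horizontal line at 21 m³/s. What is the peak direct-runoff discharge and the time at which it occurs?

Q_p = 182.0 m³/s at t = 0.75 h

Subtracting baseflow gives direct-runoff ordinates: 0.0, 22.0, 108.0, 182.0, 164.0, 148.0, 0.0 m³/s.
The maximum is 182.0 m³/s, occurring at the reading for t = 0.75 h.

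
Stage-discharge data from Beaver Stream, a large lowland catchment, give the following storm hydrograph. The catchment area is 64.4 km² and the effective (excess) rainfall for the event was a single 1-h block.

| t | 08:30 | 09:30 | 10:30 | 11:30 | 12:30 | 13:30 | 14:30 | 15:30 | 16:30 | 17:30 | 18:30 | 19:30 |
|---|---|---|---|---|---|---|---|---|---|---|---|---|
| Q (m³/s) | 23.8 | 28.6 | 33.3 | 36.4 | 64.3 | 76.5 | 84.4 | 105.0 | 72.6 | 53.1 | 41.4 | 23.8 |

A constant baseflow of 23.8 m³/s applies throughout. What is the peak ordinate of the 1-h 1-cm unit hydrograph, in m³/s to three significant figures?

Direct runoff: 0.0, 4.8, 9.5, 12.6, 40.5, 52.7, 60.6, 81.2, 48.8, 29.3, 17.6, 0.0 m³/s; ΣQ_DR = 357.6 m³/s, peak = 81.2 m³/s.
Runoff depth d = ΣQ_DR·Δt / A = 357.6 × 3600 / (64.4 km²) = 19.99 mm.
The 1-cm UH is the DRH scaled by (10 mm)/d, so U_p = 81.2 × 10/19.99 = 40.6 m³/s.

U_p ≈ 40.6 m³/s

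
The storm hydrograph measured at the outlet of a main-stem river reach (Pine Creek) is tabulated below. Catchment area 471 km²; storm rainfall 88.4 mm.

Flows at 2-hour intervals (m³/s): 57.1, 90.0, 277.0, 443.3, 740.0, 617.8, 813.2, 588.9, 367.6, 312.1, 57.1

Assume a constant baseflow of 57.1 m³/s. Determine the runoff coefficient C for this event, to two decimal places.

C ≈ 0.65

ΣQ_DR = 3736 m³/s; V = ΣQ_DR·Δt = 2.690 × 10^7 m³.
Runoff depth d = V / A = 57.11 mm.
C = d / P = 57.11 / 88.4 = 0.65.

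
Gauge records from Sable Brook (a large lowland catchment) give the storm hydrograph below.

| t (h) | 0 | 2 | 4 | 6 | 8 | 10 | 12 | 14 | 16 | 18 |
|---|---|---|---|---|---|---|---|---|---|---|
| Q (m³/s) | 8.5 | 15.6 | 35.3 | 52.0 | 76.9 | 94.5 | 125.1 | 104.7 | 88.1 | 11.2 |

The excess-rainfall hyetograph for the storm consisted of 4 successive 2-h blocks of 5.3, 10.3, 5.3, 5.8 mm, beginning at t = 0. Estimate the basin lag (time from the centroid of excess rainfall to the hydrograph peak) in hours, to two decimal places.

t_L ≈ 8.13 h

Centroid of excess rainfall: t_c = Σ P_i·t̄_i / ΣP_i = 3.8689 h (block centres at 1, 3, 5, 7 h).
Hydrograph peak occurs at t = 12 h, so basin lag t_L = 12 − 3.8689 = 8.13 h.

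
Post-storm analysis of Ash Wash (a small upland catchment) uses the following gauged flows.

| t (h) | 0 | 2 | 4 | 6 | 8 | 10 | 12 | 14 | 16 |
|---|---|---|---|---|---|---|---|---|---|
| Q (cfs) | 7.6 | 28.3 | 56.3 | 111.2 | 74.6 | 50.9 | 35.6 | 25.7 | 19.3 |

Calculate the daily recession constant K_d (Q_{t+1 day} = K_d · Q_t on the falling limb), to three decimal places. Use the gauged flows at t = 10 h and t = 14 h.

K_d ≈ 0.017

Between t = 10 h and t = 14 h the flow falls from 50.9 to 25.7 cfs over 2×2 h = 4 h.
Per-interval ratio K = (25.7/50.9)^(1/2) = 0.7106; K_d = K^(24/2) = 0.017.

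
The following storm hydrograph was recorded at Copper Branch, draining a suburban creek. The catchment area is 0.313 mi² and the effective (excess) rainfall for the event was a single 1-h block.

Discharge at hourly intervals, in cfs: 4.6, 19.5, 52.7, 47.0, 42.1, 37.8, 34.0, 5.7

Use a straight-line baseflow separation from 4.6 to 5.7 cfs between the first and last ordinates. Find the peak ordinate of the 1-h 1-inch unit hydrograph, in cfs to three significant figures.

Direct runoff: 0.00, 14.74, 47.79, 41.93, 36.87, 32.41, 28.46, 0.00 cfs; ΣQ_DR = 202.2 cfs, peak = 47.79 cfs.
Runoff depth d = ΣQ_DR·Δt / A = 202.2 × 3600 / (0.313 mi²) = 1.001 in.
The 1-inch UH is the DRH scaled by (1 in)/d, so U_p = 47.79 × 1/1.001 = 47.7 cfs.

U_p ≈ 47.7 cfs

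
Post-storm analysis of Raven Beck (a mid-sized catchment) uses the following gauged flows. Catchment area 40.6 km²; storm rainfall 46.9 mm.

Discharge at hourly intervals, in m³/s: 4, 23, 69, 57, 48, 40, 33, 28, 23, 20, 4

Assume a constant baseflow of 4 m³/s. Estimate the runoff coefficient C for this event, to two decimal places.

ΣQ_DR = 305.0 m³/s; V = ΣQ_DR·Δt = 1.098 × 10^6 m³.
Runoff depth d = V / A = 27.04 mm.
C = d / P = 27.04 / 46.9 = 0.58.

C ≈ 0.58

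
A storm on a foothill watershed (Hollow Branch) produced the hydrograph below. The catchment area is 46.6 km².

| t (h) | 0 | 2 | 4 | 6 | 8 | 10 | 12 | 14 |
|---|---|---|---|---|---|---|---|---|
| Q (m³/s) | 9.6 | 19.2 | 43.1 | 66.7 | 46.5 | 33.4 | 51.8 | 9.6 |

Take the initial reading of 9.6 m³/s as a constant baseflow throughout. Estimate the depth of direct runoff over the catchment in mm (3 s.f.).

Direct runoff: 0.0, 9.6, 33.5, 57.1, 36.9, 23.8, 42.2, 0.0 m³/s; ΣQ_DR = 203.1 m³/s.
V = ΣQ_DR · Δt = 203.1 × 7200 s = 1.462 × 10^6 m³.
Over A = 46.6 km², depth = V / A = 31.4 mm.

d ≈ 31.4 mm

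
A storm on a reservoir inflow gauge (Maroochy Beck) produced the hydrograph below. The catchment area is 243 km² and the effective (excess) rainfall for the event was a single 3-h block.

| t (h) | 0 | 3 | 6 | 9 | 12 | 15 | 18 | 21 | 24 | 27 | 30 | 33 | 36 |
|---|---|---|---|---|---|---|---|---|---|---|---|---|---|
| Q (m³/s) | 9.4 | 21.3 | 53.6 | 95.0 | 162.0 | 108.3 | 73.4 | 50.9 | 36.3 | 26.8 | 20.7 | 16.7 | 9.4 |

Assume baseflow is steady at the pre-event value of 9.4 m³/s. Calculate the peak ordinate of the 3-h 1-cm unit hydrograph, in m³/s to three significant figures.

U_p ≈ 61.1 m³/s

Direct runoff: 0.0, 11.9, 44.2, 85.6, 152.6, 98.9, 64.0, 41.5, 26.9, 17.4, 11.3, 7.3, 0.0 m³/s; ΣQ_DR = 561.6 m³/s, peak = 152.6 m³/s.
Runoff depth d = ΣQ_DR·Δt / A = 561.6 × 10800 / (243 km²) = 24.96 mm.
The 1-cm UH is the DRH scaled by (10 mm)/d, so U_p = 152.6 × 10/24.96 = 61.1 m³/s.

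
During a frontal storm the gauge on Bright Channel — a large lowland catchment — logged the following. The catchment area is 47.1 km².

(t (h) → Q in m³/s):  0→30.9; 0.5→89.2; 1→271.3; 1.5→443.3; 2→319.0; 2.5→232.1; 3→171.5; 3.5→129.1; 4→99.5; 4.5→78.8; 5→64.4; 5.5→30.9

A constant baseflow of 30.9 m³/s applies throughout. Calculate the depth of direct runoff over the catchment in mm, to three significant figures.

d ≈ 60.7 mm

Direct runoff: 0.0, 58.3, 240.4, 412.4, 288.1, 201.2, 140.6, 98.2, 68.6, 47.9, 33.5, 0.0 m³/s; ΣQ_DR = 1589 m³/s.
V = ΣQ_DR · Δt = 1589 × 1800 s = 2.861 × 10^6 m³.
Over A = 47.1 km², depth = V / A = 60.7 mm.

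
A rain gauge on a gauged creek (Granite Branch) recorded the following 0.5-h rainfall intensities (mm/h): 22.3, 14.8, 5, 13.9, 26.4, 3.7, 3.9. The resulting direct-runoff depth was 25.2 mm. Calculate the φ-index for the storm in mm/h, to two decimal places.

Only the 4 blocks with intensity above φ contribute runoff: 22.3, 14.8, 13.9, 26.4 mm/h.
Σ(I−φ)·Δt = d  ⇒  (22.3+14.8+13.9+26.4 − 4φ)·0.5 = 25.2
φ = (77.40 − 25.2/0.5) / 4 = 6.75 mm/h.

φ ≈ 6.75 mm/h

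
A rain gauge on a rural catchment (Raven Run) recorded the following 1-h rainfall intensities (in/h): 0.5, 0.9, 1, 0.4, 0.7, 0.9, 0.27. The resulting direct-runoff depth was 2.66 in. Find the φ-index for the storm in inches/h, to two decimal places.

φ ≈ 0.29 in/h

Only the 6 blocks with intensity above φ contribute runoff: 0.5, 0.9, 1, 0.4, 0.7, 0.9 in/h.
Σ(I−φ)·Δt = d  ⇒  (0.5+0.9+1+0.4+0.7+0.9 − 6φ)·1 = 2.66
φ = (4.400 − 2.66/1) / 6 = 0.29 in/h.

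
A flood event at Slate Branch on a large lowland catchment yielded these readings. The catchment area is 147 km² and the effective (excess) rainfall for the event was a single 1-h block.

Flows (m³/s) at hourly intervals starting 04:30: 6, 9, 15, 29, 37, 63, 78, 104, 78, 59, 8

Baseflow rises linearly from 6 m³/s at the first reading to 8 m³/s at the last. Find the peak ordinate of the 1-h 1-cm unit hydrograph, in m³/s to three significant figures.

U_p ≈ 96.4 m³/s

Direct runoff: 0.00, 2.80, 8.60, 22.40, 30.20, 56.00, 70.80, 96.60, 70.40, 51.20, 0.00 m³/s; ΣQ_DR = 409.0 m³/s, peak = 96.60 m³/s.
Runoff depth d = ΣQ_DR·Δt / A = 409.0 × 3600 / (147 km²) = 10.02 mm.
The 1-cm UH is the DRH scaled by (10 mm)/d, so U_p = 96.60 × 10/10.02 = 96.4 m³/s.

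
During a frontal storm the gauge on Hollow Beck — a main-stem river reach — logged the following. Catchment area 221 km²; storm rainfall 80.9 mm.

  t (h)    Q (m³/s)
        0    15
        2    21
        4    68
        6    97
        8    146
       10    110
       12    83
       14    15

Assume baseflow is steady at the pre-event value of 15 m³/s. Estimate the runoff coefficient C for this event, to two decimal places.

C ≈ 0.18

ΣQ_DR = 435.0 m³/s; V = ΣQ_DR·Δt = 3.132 × 10^6 m³.
Runoff depth d = V / A = 14.17 mm.
C = d / P = 14.17 / 80.9 = 0.18.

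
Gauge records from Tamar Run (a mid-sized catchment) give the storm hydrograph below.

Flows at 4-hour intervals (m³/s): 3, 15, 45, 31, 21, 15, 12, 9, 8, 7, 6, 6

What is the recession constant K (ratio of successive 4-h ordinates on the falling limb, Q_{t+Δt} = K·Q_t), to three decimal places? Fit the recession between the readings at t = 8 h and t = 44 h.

Using the recession-limb readings at t = 8 h and t = 44 h: Q falls from 45 to 6 m³/s over 9 intervals.
K = (Q₂/Q₁)^(1/9) = (6/45)^(1/9) = 0.799.

K ≈ 0.799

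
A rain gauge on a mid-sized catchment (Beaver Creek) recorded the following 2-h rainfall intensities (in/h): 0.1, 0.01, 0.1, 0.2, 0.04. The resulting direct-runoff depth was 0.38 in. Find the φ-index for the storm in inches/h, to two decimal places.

φ ≈ 0.07 in/h

Only the 3 blocks with intensity above φ contribute runoff: 0.1, 0.1, 0.2 in/h.
Σ(I−φ)·Δt = d  ⇒  (0.1+0.1+0.2 − 3φ)·2 = 0.38
φ = (0.4000 − 0.38/2) / 3 = 0.07 in/h.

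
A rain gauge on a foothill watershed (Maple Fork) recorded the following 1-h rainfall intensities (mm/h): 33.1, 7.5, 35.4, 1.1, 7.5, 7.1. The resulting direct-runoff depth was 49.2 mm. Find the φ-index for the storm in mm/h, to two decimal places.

φ ≈ 9.65 mm/h

Only the 2 blocks with intensity above φ contribute runoff: 33.1, 35.4 mm/h.
Σ(I−φ)·Δt = d  ⇒  (33.1+35.4 − 2φ)·1 = 49.2
φ = (68.50 − 49.2/1) / 2 = 9.65 mm/h.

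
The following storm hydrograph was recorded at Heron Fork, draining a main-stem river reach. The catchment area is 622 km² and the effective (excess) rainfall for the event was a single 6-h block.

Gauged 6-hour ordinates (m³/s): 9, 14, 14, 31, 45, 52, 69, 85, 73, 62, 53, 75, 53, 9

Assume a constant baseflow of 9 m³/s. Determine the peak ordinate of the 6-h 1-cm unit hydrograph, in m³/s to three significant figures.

Direct runoff: 0.0, 5.0, 5.0, 22.0, 36.0, 43.0, 60.0, 76.0, 64.0, 53.0, 44.0, 66.0, 44.0, 0.0 m³/s; ΣQ_DR = 518.0 m³/s, peak = 76.0 m³/s.
Runoff depth d = ΣQ_DR·Δt / A = 518.0 × 21600 / (622 km²) = 17.99 mm.
The 1-cm UH is the DRH scaled by (10 mm)/d, so U_p = 76.0 × 10/17.99 = 42.2 m³/s.

U_p ≈ 42.2 m³/s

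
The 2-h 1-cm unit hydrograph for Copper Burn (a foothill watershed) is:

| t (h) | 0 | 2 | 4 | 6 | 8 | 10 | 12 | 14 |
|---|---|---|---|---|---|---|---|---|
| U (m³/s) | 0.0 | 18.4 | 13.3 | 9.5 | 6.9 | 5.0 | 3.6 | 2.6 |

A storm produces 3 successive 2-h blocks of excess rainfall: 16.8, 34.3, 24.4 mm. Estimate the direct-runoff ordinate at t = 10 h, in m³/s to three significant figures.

By discrete convolution, Q_j = Σ (P_i / 10 mm) · U_{j−i}.
At t = 10 h (j=5): Q = (16.8/10)·5.0 + (34.3/10)·6.9 + (24.4/10)·9.5 = 55.2 m³/s.

Q ≈ 55.2 m³/s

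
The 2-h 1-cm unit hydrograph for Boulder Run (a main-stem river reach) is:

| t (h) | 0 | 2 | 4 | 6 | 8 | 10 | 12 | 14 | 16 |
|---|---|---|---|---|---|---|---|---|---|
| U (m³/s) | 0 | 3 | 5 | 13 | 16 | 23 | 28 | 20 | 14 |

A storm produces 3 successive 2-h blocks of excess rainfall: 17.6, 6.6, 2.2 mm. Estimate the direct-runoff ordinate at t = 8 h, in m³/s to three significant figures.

By discrete convolution, Q_j = Σ (P_i / 10 mm) · U_{j−i}.
At t = 8 h (j=4): Q = (17.6/10)·16 + (6.6/10)·13 + (2.2/10)·5 = 37.8 m³/s.

Q ≈ 37.8 m³/s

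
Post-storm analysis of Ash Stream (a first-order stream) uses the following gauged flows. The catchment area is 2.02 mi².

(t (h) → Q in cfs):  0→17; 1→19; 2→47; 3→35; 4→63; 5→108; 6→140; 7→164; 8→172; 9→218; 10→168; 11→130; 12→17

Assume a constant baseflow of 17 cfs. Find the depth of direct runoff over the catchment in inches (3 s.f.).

d ≈ 0.826 in

Direct runoff: 0.0, 2.0, 30.0, 18.0, 46.0, 91.0, 123.0, 147.0, 155.0, 201.0, 151.0, 113.0, 0.0 cfs; ΣQ_DR = 1077 cfs.
V = ΣQ_DR · Δt = 1077 × 3600 s = 3.877 × 10^6 ft³.
Over A = 2.02 mi², depth = V / A = 0.826 in.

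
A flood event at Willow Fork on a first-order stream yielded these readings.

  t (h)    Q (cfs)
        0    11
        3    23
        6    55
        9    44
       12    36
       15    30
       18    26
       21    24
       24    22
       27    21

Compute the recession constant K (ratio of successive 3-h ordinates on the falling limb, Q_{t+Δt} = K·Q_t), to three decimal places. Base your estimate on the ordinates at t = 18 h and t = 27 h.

Using the recession-limb readings at t = 18 h and t = 27 h: Q falls from 26 to 21 cfs over 3 intervals.
K = (Q₂/Q₁)^(1/3) = (21/26)^(1/3) = 0.931.

K ≈ 0.931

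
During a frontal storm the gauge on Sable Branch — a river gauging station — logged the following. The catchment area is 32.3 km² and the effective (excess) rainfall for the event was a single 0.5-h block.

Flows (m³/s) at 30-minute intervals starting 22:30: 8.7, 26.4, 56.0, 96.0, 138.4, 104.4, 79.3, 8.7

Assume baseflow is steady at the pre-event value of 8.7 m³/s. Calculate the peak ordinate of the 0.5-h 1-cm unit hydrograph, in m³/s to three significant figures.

U_p ≈ 51.9 m³/s

Direct runoff: 0.0, 17.7, 47.3, 87.3, 129.7, 95.7, 70.6, 0.0 m³/s; ΣQ_DR = 448.3 m³/s, peak = 129.7 m³/s.
Runoff depth d = ΣQ_DR·Δt / A = 448.3 × 1800 / (32.3 km²) = 24.98 mm.
The 1-cm UH is the DRH scaled by (10 mm)/d, so U_p = 129.7 × 10/24.98 = 51.9 m³/s.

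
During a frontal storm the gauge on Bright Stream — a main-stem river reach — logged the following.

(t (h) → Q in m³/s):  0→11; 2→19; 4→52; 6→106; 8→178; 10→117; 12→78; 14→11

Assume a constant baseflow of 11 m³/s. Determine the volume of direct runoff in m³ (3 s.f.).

Direct-runoff ordinates (Q − Q_b): 0.0, 8.0, 41.0, 95.0, 167.0, 106.0, 67.0, 0.0 m³/s.
ΣQ_DR = 484.0 m³/s.
With Δt = 2 h = 7200 s, V = ΣQ_DR · Δt = 484.0 × 7200 = 3.48 × 10^6 m³.

V ≈ 3.48 × 10^6 m³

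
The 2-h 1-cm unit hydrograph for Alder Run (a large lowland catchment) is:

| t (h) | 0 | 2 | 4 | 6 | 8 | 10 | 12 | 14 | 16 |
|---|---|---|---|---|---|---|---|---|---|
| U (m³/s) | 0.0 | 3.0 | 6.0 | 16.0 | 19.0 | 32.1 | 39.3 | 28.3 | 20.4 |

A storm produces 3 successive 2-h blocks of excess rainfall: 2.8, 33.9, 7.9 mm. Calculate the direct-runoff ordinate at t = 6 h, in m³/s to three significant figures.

By discrete convolution, Q_j = Σ (P_i / 10 mm) · U_{j−i}.
At t = 6 h (j=3): Q = (2.8/10)·16.0 + (33.9/10)·6.0 + (7.9/10)·3.0 = 27.2 m³/s.

Q ≈ 27.2 m³/s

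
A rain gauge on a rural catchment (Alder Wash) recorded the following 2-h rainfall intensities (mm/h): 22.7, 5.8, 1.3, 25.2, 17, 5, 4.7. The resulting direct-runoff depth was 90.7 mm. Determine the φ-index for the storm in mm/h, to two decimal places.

φ ≈ 6.52 mm/h

Only the 3 blocks with intensity above φ contribute runoff: 22.7, 25.2, 17 mm/h.
Σ(I−φ)·Δt = d  ⇒  (22.7+25.2+17 − 3φ)·2 = 90.7
φ = (64.90 − 90.7/2) / 3 = 6.52 mm/h.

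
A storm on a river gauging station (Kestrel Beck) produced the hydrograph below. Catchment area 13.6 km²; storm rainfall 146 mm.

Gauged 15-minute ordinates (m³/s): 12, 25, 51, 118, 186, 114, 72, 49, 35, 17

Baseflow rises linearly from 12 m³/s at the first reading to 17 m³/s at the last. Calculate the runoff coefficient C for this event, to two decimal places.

C ≈ 0.24

ΣQ_DR = 534.0 m³/s; V = ΣQ_DR·Δt = 4.806 × 10^5 m³.
Runoff depth d = V / A = 35.34 mm.
C = d / P = 35.34 / 146 = 0.24.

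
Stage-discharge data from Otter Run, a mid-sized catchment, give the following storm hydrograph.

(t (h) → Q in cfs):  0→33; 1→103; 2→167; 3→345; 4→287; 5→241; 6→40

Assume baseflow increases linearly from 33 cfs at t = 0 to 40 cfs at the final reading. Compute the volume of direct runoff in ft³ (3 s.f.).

Direct-runoff ordinates (Q − Q_b): 0.00, 68.83, 131.67, 308.50, 249.33, 202.17, 0.00 cfs.
ΣQ_DR = 960.5 cfs.
With Δt = 1 h = 3600 s, V = ΣQ_DR · Δt = 960.5 × 3600 = 3.46 × 10^6 ft³.

V ≈ 3.46 × 10^6 ft³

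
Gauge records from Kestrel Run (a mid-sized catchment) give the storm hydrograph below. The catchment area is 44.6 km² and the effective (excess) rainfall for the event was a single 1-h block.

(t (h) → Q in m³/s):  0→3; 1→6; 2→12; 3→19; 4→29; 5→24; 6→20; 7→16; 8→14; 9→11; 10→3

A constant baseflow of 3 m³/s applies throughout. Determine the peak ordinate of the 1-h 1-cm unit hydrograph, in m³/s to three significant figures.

U_p ≈ 26.0 m³/s

Direct runoff: 0.0, 3.0, 9.0, 16.0, 26.0, 21.0, 17.0, 13.0, 11.0, 8.0, 0.0 m³/s; ΣQ_DR = 124.0 m³/s, peak = 26.0 m³/s.
Runoff depth d = ΣQ_DR·Δt / A = 124.0 × 3600 / (44.6 km²) = 10.01 mm.
The 1-cm UH is the DRH scaled by (10 mm)/d, so U_p = 26.0 × 10/10.01 = 26.0 m³/s.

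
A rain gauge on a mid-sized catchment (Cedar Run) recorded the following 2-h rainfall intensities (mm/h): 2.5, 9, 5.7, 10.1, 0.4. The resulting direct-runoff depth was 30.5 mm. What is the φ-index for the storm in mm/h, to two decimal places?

Only the 3 blocks with intensity above φ contribute runoff: 9, 5.7, 10.1 mm/h.
Σ(I−φ)·Δt = d  ⇒  (9+5.7+10.1 − 3φ)·2 = 30.5
φ = (24.80 − 30.5/2) / 3 = 3.18 mm/h.

φ ≈ 3.18 mm/h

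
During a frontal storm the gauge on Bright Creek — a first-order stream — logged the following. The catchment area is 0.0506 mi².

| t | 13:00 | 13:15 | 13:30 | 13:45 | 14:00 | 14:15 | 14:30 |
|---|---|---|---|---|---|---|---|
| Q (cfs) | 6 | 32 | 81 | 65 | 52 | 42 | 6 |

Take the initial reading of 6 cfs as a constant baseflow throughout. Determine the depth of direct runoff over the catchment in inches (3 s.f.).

Direct runoff: 0.0, 26.0, 75.0, 59.0, 46.0, 36.0, 0.0 cfs; ΣQ_DR = 242.0 cfs.
V = ΣQ_DR · Δt = 242.0 × 900 s = 2.178 × 10^5 ft³.
Over A = 0.0506 mi², depth = V / A = 1.85 in.

d ≈ 1.85 in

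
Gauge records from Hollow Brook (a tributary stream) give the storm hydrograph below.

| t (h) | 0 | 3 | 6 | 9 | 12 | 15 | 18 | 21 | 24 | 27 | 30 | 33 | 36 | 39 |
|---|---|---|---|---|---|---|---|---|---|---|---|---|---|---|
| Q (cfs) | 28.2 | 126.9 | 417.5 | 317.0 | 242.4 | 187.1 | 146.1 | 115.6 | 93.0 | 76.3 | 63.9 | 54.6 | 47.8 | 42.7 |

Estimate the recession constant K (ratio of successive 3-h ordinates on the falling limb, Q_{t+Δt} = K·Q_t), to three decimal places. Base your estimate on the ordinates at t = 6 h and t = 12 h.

K ≈ 0.762

Using the recession-limb readings at t = 6 h and t = 12 h: Q falls from 417.5 to 242.4 cfs over 2 intervals.
K = (Q₂/Q₁)^(1/2) = (242.4/417.5)^(1/2) = 0.762.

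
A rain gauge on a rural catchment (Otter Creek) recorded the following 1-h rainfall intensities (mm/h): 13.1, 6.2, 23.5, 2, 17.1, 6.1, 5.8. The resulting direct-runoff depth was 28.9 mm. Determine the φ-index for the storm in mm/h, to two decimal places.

φ ≈ 8.27 mm/h

Only the 3 blocks with intensity above φ contribute runoff: 13.1, 23.5, 17.1 mm/h.
Σ(I−φ)·Δt = d  ⇒  (13.1+23.5+17.1 − 3φ)·1 = 28.9
φ = (53.70 − 28.9/1) / 3 = 8.27 mm/h.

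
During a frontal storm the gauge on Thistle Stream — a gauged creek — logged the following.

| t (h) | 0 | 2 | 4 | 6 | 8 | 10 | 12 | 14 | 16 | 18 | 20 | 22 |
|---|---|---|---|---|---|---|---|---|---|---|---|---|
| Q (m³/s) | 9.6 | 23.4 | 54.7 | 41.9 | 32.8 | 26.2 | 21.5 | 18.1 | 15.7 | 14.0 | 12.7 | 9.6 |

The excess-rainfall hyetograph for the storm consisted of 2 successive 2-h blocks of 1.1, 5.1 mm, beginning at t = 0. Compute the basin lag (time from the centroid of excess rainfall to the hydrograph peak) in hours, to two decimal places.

Centroid of excess rainfall: t_c = Σ P_i·t̄_i / ΣP_i = 2.6452 h (block centres at 1, 3 h).
Hydrograph peak occurs at t = 4 h, so basin lag t_L = 4 − 2.6452 = 1.35 h.

t_L ≈ 1.35 h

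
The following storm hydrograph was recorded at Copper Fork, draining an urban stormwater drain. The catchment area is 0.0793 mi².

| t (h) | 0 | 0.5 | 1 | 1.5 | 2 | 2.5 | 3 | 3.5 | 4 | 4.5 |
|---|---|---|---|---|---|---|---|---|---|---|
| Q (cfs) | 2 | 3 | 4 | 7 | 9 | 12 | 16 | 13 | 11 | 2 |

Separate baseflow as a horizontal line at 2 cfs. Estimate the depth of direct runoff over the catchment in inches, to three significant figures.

d ≈ 0.576 in

Direct runoff: 0.0, 1.0, 2.0, 5.0, 7.0, 10.0, 14.0, 11.0, 9.0, 0.0 cfs; ΣQ_DR = 59.00 cfs.
V = ΣQ_DR · Δt = 59.00 × 1800 s = 1.062 × 10^5 ft³.
Over A = 0.0793 mi², depth = V / A = 0.576 in.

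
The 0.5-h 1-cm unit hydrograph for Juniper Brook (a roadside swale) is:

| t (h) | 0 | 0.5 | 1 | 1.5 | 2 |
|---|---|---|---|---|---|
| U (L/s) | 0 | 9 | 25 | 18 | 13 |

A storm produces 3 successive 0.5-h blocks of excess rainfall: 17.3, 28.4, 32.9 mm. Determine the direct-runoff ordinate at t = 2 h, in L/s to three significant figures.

By discrete convolution, Q_j = Σ (P_i / 10 mm) · U_{j−i}.
At t = 2 h (j=4): Q = (17.3/10)·13 + (28.4/10)·18 + (32.9/10)·25 = 156 L/s.

Q ≈ 156 L/s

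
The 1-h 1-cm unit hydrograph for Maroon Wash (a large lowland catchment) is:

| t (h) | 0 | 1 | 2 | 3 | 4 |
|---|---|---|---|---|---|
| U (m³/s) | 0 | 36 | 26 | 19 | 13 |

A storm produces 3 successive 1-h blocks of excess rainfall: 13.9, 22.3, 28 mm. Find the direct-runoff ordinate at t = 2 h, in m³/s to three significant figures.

Q ≈ 116 m³/s

By discrete convolution, Q_j = Σ (P_i / 10 mm) · U_{j−i}.
At t = 2 h (j=2): Q = (13.9/10)·26 + (22.3/10)·36 + (28/10)·0 = 116 m³/s.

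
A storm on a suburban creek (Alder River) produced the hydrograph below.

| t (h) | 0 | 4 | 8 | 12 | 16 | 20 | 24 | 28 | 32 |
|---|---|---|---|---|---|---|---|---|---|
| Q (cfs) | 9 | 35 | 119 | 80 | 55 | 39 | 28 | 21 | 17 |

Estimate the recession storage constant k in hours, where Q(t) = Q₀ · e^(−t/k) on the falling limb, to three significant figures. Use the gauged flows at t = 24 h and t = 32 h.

On the falling limb, Q drops from 28 to 17 cfs between t = 24 h and t = 32 h (Δt = 8 h).
k = −Δt / ln(Q₂/Q₁) = −8 / ln(17/28) = 16.0 h.

k ≈ 16.0 h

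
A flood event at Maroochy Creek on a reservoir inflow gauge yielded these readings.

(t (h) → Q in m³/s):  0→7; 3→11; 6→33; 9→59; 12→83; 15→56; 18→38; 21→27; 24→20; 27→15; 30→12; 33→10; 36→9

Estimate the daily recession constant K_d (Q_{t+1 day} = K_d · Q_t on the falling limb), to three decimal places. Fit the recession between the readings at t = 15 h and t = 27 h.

K_d ≈ 0.072

Between t = 15 h and t = 27 h the flow falls from 56 to 15 m³/s over 4×3 h = 12 h.
Per-interval ratio K = (15/56)^(1/4) = 0.7194; K_d = K^(24/3) = 0.072.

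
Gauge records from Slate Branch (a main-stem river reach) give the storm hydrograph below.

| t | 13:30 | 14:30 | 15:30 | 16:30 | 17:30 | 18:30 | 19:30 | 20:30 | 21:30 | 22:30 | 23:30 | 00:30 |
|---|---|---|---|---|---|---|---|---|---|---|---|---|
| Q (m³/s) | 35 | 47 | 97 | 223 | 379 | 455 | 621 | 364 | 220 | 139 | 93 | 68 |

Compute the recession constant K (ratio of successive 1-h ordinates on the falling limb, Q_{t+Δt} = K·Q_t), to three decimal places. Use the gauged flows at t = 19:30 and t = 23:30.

K ≈ 0.622

Using the recession-limb readings at t = 19:30 and t = 23:30: Q falls from 621 to 93 m³/s over 4 intervals.
K = (Q₂/Q₁)^(1/4) = (93/621)^(1/4) = 0.622.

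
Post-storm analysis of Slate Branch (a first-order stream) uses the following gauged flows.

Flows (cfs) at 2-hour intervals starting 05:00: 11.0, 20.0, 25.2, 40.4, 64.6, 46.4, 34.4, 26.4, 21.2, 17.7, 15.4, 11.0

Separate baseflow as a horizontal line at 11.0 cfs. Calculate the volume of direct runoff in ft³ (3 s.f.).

V ≈ 1.45 × 10^6 ft³

Direct-runoff ordinates (Q − Q_b): 0.0, 9.0, 14.2, 29.4, 53.6, 35.4, 23.4, 15.4, 10.2, 6.7, 4.4, 0.0 cfs.
ΣQ_DR = 201.7 cfs.
With Δt = 2 h = 7200 s, V = ΣQ_DR · Δt = 201.7 × 7200 = 1.45 × 10^6 ft³.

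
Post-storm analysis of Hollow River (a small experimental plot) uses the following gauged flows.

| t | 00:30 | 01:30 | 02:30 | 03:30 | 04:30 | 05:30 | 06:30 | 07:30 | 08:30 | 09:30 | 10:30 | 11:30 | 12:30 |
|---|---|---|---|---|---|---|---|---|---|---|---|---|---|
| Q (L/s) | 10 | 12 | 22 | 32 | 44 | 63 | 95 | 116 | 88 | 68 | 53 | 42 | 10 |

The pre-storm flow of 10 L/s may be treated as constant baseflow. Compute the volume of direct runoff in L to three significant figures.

V ≈ 1.89 × 10^6 L

Direct-runoff ordinates (Q − Q_b): 0.0, 2.0, 12.0, 22.0, 34.0, 53.0, 85.0, 106.0, 78.0, 58.0, 43.0, 32.0, 0.0 L/s.
ΣQ_DR = 525.0 L/s.
With Δt = 1 h = 3600 s, V = ΣQ_DR · Δt = 525.0 × 3600 = 1.89 × 10^6 L.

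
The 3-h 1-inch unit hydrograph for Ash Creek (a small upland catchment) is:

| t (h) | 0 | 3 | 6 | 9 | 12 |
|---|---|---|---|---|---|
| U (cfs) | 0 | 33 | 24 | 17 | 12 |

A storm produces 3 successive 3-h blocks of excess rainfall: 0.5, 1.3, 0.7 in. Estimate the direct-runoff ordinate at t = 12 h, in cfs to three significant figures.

By discrete convolution, Q_j = Σ (P_i / 1 in) · U_{j−i}.
At t = 12 h (j=4): Q = (0.5/1)·12 + (1.3/1)·17 + (0.7/1)·24 = 44.9 cfs.

Q ≈ 44.9 cfs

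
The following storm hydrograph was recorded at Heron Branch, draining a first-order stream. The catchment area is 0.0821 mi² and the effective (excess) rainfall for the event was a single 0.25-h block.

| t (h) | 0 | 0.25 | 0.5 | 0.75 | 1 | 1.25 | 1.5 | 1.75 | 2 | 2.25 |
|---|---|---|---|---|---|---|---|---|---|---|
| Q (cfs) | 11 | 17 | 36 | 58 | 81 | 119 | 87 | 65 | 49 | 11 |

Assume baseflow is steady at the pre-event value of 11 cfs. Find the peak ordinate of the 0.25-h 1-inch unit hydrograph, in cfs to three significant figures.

Direct runoff: 0.0, 6.0, 25.0, 47.0, 70.0, 108.0, 76.0, 54.0, 38.0, 0.0 cfs; ΣQ_DR = 424.0 cfs, peak = 108.0 cfs.
Runoff depth d = ΣQ_DR·Δt / A = 424.0 × 900 / (0.0821 mi²) = 2.001 in.
The 1-inch UH is the DRH scaled by (1 in)/d, so U_p = 108.0 × 1/2.001 = 54.0 cfs.

U_p ≈ 54.0 cfs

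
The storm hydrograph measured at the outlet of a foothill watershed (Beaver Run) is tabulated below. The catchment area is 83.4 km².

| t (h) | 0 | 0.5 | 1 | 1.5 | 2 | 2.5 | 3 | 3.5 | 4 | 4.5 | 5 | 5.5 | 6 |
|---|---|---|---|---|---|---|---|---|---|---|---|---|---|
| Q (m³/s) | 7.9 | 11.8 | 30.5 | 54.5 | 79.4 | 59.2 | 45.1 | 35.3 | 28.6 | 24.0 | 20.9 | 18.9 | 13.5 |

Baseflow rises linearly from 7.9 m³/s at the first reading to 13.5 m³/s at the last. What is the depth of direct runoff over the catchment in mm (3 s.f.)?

d ≈ 6.27 mm

Direct runoff: 0.00, 3.43, 21.67, 45.20, 69.63, 48.97, 34.40, 24.13, 16.97, 11.90, 8.33, 5.87, 0.00 m³/s; ΣQ_DR = 290.5 m³/s.
V = ΣQ_DR · Δt = 290.5 × 1800 s = 5.229 × 10^5 m³.
Over A = 83.4 km², depth = V / A = 6.27 mm.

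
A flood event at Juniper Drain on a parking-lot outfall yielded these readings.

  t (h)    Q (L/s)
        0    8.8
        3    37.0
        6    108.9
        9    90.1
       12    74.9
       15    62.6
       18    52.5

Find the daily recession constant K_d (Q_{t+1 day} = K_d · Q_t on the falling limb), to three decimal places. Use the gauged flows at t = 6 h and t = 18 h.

K_d ≈ 0.232

Between t = 6 h and t = 18 h the flow falls from 108.9 to 52.5 L/s over 4×3 h = 12 h.
Per-interval ratio K = (52.5/108.9)^(1/4) = 0.8333; K_d = K^(24/3) = 0.232.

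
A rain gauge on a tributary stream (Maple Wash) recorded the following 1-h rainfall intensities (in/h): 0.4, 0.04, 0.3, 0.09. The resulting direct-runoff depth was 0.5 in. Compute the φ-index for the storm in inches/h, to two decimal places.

Only the 2 blocks with intensity above φ contribute runoff: 0.4, 0.3 in/h.
Σ(I−φ)·Δt = d  ⇒  (0.4+0.3 − 2φ)·1 = 0.5
φ = (0.7000 − 0.5/1) / 2 = 0.10 in/h.

φ ≈ 0.10 in/h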